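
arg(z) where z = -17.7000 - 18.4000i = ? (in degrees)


Re = -17.7, Im = -18.4
arg = atan2(-18.4, -17.7) = -133.8891 degrees

arg(z) = -133.8891 degrees


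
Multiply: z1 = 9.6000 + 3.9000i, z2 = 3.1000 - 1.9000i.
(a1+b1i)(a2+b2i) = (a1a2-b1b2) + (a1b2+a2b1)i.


Real = 9.6*3.1 - 3.9*(-1.9) = 29.76 - (-7.41) = 37.17
Imag = 9.6*(-1.9) + 3.1*3.9 = -18.24 + 12.09 = -6.15

37.1700 - 6.1500i


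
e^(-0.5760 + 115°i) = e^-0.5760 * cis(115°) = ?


e^-0.5760 = 0.56214
cos(115°) = -0.4226
sin(115°) = 0.9063
Real = 0.56214*(-0.4226) = -0.2376
Imag = 0.56214*0.9063 = 0.5095

-0.2376 + 0.5095i


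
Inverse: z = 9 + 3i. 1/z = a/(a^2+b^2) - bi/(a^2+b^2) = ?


|z|^2 = 81+9 = 90
1/z = (9 - 3i)/90

1/z = 0.1000 - 0.0333i


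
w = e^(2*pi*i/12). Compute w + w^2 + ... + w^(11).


With w = e^(2*pi*i/12), all 12 of the 12th roots of unity w^0 = 1, w, ..., w^(11) sum to 0: 1 + w + ... + w^(11) = (1 - w^12)/(1 - w) = 0 since w^12 = 1, w ≠ 1.
Removing the root 1: w + w^2 + ... + w^(11) = 0 - 1 = -1

Sum = -1


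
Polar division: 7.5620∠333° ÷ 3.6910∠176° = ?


r = 7.5620 / 3.6910 = 2.0488
theta = 333° - 176° = 157° = 157° (mod 360)

2.0488 cis(157°)


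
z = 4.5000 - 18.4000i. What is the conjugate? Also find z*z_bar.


z_bar = 4.5000 + 18.4000i
z*z_bar = 4.5^2 + (-18.4)^2 = 20.25 + 338.56 = 358.81

z_bar = 4.5000 + 18.4000i, z*z_bar = 358.81


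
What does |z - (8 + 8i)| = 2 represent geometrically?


|z - z0| = r is a circle with center z0 and radius r.
Center = (8, 8), radius = 2

Circle with center (8, 8) and radius 2


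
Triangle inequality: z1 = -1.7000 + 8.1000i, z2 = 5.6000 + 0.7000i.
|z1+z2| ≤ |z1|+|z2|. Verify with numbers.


|z1| = sqrt((-1.7)^2 + 8.1^2) = sqrt(68.5) = 8.2765
|z2| = sqrt(5.6^2 + 0.7^2) = sqrt(31.85) = 5.6436
z1+z2 = 3.9000 + 8.8000i
|z1+z2| = sqrt(92.65) = 9.6255
|z1|+|z2| = 8.2765 + 5.6436 = 13.9201

|z1+z2| = 9.6255 ≤ |z1|+|z2| = 13.9201 (verified)


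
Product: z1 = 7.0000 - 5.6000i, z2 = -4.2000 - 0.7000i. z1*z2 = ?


Real = 7*(-4.2) - (-5.6)*(-0.7) = -29.4 - 3.92 = -33.32
Imag = 7*(-0.7) - (4.2)*(-5.6) = -4.9 + 23.52 = 18.62

-33.3200 + 18.6200i


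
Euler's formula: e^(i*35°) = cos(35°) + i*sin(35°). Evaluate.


cos(35°) = 0.8192
sin(35°) = 0.5736

e^(i*35°) = 0.8192 + 0.5736i


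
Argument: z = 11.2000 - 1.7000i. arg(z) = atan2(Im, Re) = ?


Re = 11.2, Im = -1.7
arg = atan2(-1.7, 11.2) = -8.6308 degrees

arg(z) = -8.6308 degrees


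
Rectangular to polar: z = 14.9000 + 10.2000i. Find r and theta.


r = sqrt(222.01+104.04) = sqrt(326.05) = 18.0569
theta = atan2(10.2, 14.9) = 34.3941 degrees

r = 18.0569, theta = 34.3941 degrees


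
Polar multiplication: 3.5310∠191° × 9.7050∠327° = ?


r = 3.5310 * 9.7050 = 34.2684
theta = 191° + 327° = 518° = 158° (mod 360)

34.2684 cis(158°)


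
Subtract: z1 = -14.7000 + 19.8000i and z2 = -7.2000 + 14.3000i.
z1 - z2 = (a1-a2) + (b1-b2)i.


Real: -14.7 + 7.2 = -7.5
Imag: 19.8 - 14.3 = 5.5

-7.5000 + 5.5000i


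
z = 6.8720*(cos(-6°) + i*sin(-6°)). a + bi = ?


a = 6.8720*cos(-6°) = 6.8720*0.994522 = 6.8344
b = 6.8720*sin(-6°) = 6.8720*(-0.10453) = -0.7183

6.8344 - 0.7183i


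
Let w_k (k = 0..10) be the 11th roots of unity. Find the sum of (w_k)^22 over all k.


The roots are w_k = w^k with w = e^(2*pi*i/11), and (w^k)^22 = (w^22)^k.
So S = 1 + u + u^2 + ... + u^(10) with u = w^22.
22 = 2*11 + 0, so 22 is a multiple of 11 and u = (w^11)^2 = 1.
Every one of the 11 terms equals 1: S = 11

S = 11


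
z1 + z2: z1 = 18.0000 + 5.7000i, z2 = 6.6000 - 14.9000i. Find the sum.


Real: 18 + 6.6 = 24.6
Imag: 5.7 - 14.9 = -9.2

24.6000 - 9.2000i


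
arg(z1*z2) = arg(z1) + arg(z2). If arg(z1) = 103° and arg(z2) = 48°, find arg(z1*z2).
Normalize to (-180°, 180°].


arg(z1*z2) = 103° + 48° = 151°
Normalized to (-180°, 180°]: 151°

151°


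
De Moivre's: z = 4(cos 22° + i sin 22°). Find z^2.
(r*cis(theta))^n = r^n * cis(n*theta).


r^2 = 4^2 = 16
n*theta = 2*22° = 44° = 44° (mod 360)
a = 16*cos(44°) = 11.5094
b = 16*sin(44°) = 11.1145

16 cis(44°) = 11.5094 + 11.1145i


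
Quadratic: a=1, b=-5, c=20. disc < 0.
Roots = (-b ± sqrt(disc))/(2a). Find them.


disc = (-5)^2 - 4*1*20 = 25 - 80 = -55
sqrt(|disc|) = sqrt(55) = 7.4162
Real part = 5/(2*1) = 2.5000
Imag part = 7.4162/(2*1) = 3.7081

2.5000 ± 3.7081i


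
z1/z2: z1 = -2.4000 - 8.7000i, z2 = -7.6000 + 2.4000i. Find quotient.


Conjugate of z2 = -7.6000 - 2.4000i
Numerator: (-2.4000 - 8.7000i)(-7.6000 - 2.4000i) = -2.6400 + 71.8800i
Denominator: (-7.6)^2 + 2.4^2 = 63.52
Result = (-2.6400 + 71.8800i)/63.52

-0.0416 + 1.1316i


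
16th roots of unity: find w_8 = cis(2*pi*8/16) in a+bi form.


Angle = 360*8/16 = 180°
a = cos(180°) = -1.0000
b = sin(180°) = 0

-1.0000 + 0i


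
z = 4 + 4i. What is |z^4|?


|z| = sqrt(16+16) = sqrt(32) = 5.6569
|z^4| = |z|^4 = (sqrt(32))^4 = 32^2 = 1024

|z^4| = 1024


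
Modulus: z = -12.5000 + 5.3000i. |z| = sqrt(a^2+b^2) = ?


|z| = sqrt((-12.5)^2 + 5.3^2) = sqrt(156.25 + 28.09) = sqrt(184.34) = 13.5772

|z| = 13.5772


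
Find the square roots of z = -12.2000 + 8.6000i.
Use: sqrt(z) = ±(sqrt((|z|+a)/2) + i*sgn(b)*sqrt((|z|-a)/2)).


|z| = sqrt(148.84+73.96) = 14.9265
sqrt((|z|+a)/2) = sqrt((14.9265+(-12.2))/2) = sqrt(1.3632) = 1.1676
sqrt((|z|-a)/2) = sqrt((14.9265-(-12.2))/2) = sqrt(13.5632) = 3.6828

±(1.1676 + 3.6828i) i.e. 1.1676 + 3.6828i and -1.1676 - 3.6828i


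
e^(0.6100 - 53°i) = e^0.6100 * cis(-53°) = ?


e^0.6100 = 1.8404
cos(-53°) = 0.6018
sin(-53°) = -0.79864
Real = 1.8404*0.6018 = 1.1076
Imag = 1.8404*(-0.79864) = -1.4698

1.1076 - 1.4698i


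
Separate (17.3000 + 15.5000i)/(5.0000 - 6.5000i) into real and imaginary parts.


Multiply by conjugate: (17.3000 + 15.5000i)(5.0000 + 6.5000i) / (5^2 + (-6.5)^2)
Numerator real = 17.3*5 + 15.5*(-6.5) = -14.25
Numerator imag = 15.5*5 - 17.3*(-6.5) = 189.95
Denominator = 67.25
Re(z) = -14.25/67.25 = -0.2119
Im(z) = 189.95/67.25 = 2.8245

Re(z) = -0.2119, Im(z) = 2.8245


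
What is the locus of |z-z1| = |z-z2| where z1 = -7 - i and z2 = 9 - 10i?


Equal distances means the locus is the perpendicular bisector of z1 and z2.
Midpoint = ((-7+9)/2, (-1+(-10))/2) = (1.0000, -5.5000)

Perpendicular bisector through (1.0000, -5.5000)


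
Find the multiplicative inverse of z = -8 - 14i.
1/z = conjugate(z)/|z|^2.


|z|^2 = 64+196 = 260
1/z = (-8 + 14i)/260

1/z = -0.0308 + 0.0538i


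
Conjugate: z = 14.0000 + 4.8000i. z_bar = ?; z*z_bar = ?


z_bar = 14.0000 - 4.8000i
z*z_bar = 14^2 + 4.8^2 = 196 + 23.04 = 219.04

z_bar = 14.0000 - 4.8000i, z*z_bar = 219.04


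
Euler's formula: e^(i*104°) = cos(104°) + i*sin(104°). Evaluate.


cos(104°) = -0.2419
sin(104°) = 0.9703

e^(i*104°) = -0.2419 + 0.9703i


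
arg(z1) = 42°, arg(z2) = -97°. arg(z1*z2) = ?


arg(z1*z2) = 42° - 97° = -55°
Normalized to (-180°, 180°]: -55°

-55°


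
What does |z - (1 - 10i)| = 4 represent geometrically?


|z - z0| = r is a circle with center z0 and radius r.
Center = (1, -10), radius = 4

Circle with center (1, -10) and radius 4


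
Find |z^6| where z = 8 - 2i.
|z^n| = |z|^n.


|z| = sqrt(64+4) = sqrt(68) = 8.2462
|z^6| = |z|^6 = (sqrt(68))^6 = 68^3 = 314432

|z^6| = 314432


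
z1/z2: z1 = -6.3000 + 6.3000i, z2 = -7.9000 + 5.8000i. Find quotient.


Conjugate of z2 = -7.9000 - 5.8000i
Numerator: (-6.3000 + 6.3000i)(-7.9000 - 5.8000i) = 86.3100 - 13.2300i
Denominator: (-7.9)^2 + 5.8^2 = 96.05
Result = (86.3100 - 13.2300i)/96.05

0.8986 - 0.1377i


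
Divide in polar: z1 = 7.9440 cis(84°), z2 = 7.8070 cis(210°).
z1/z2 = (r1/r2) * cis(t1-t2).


r = 7.9440 / 7.8070 = 1.0175
theta = 84° - 210° = -126° = 234° (mod 360)

1.0175 cis(234°)


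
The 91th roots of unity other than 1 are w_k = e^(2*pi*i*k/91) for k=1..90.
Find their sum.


With w = e^(2*pi*i/91), all 91 of the 91th roots of unity w^0 = 1, w, ..., w^(90) sum to 0: 1 + w + ... + w^(90) = (1 - w^91)/(1 - w) = 0 since w^91 = 1, w ≠ 1.
Removing the root 1: w + w^2 + ... + w^(90) = 0 - 1 = -1

Sum = -1


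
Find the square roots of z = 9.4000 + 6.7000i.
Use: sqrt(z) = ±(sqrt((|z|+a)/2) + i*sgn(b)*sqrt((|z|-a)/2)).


|z| = sqrt(88.36+44.89) = 11.5434
sqrt((|z|+a)/2) = sqrt((11.5434+9.4)/2) = sqrt(10.4717) = 3.2360
sqrt((|z|-a)/2) = sqrt((11.5434-9.4)/2) = sqrt(1.0717) = 1.0352

±(3.2360 + 1.0352i) i.e. 3.2360 + 1.0352i and -3.2360 - 1.0352i


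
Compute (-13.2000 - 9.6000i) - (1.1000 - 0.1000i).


Real: -13.2 - 1.1 = -14.3
Imag: -9.6 + 0.1 = -9.5

-14.3000 - 9.5000i


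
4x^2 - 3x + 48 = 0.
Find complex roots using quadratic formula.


disc = (-3)^2 - 4*4*48 = 9 - 768 = -759
sqrt(|disc|) = sqrt(759) = 27.5500
Real part = 3/(2*4) = 0.3750
Imag part = 27.5500/(2*4) = 3.4437

0.3750 ± 3.4437i


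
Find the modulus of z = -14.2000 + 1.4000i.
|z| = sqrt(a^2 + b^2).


|z| = sqrt((-14.2)^2 + 1.4^2) = sqrt(201.64 + 1.96) = sqrt(203.6) = 14.2688

|z| = 14.2688


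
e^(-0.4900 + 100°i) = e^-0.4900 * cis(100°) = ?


e^-0.4900 = 0.6126
cos(100°) = -0.17365
sin(100°) = 0.9848
Real = 0.6126*(-0.17365) = -0.1064
Imag = 0.6126*0.9848 = 0.6033

-0.1064 + 0.6033i


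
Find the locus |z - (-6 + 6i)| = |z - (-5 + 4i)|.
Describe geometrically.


Equal distances means the locus is the perpendicular bisector of z1 and z2.
Midpoint = ((-6+(-5))/2, (6+4)/2) = (-5.5000, 5.0000)

Perpendicular bisector through (-5.5000, 5.0000)


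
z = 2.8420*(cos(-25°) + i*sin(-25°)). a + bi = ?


a = 2.8420*cos(-25°) = 2.8420*0.9063 = 2.5757
b = 2.8420*sin(-25°) = 2.8420*(-0.42262) = -1.2011

2.5757 - 1.2011i


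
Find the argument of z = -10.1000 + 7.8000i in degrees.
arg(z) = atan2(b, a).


Re = -10.1, Im = 7.8
arg = atan2(7.8, -10.1) = 142.3219 degrees

arg(z) = 142.3219 degrees


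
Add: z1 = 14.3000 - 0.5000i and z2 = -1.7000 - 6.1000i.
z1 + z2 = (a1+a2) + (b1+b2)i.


Real: 14.3 - 1.7 = 12.6
Imag: -0.5 - 6.1 = -6.6

12.6000 - 6.6000i


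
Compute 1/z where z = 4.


|z|^2 = 16+0 = 16
1/z = (4 - 0i)/16

1/z = 0.2500 + 0i


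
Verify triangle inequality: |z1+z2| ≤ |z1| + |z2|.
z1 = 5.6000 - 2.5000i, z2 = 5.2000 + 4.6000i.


|z1| = sqrt(5.6^2 + (-2.5)^2) = sqrt(37.61) = 6.1327
|z2| = sqrt(5.2^2 + 4.6^2) = sqrt(48.2) = 6.9426
z1+z2 = 10.8000 + 2.1000i
|z1+z2| = sqrt(121.05) = 11.0023
|z1|+|z2| = 6.1327 + 6.9426 = 13.0753

|z1+z2| = 11.0023 ≤ |z1|+|z2| = 13.0753 (verified)


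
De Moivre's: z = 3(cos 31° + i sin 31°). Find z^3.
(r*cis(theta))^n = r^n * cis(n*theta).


r^3 = 3^3 = 27
n*theta = 3*31° = 93° = 93° (mod 360)
a = 27*cos(93°) = -1.4131
b = 27*sin(93°) = 26.9630

27 cis(93°) = -1.4131 + 26.9630i


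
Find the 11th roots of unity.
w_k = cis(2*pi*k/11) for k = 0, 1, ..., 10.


The 11th roots of unity are cis(360k/11°) for k=0..10
Angle step = 360/11 = 32.7273°
Primitive root: cis(32.7273°)
Primitive root = 0.8413 + 0.5406i

11 roots at angles: 0°, 32.7273°, 65.4545°, 98.1818°, 130.9091°, 163.6364°, 196.3636°, 229.0909°, 261.8182°, 294.5455°, 327.2727°


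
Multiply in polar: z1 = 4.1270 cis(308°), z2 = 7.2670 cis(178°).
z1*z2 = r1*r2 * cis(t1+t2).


r = 4.1270 * 7.2670 = 29.9909
theta = 308° + 178° = 486° = 126° (mod 360)

29.9909 cis(126°)


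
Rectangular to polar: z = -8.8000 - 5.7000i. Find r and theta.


r = sqrt(77.44+32.49) = sqrt(109.93) = 10.4848
theta = atan2(-5.7, -8.8) = -147.0678 degrees

r = 10.4848, theta = -147.0678 degrees


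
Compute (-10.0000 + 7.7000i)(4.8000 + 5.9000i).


Real = -10*4.8 - 7.7*5.9 = -48 - 45.43 = -93.43
Imag = -10*5.9 + 4.8*7.7 = -59 + 36.96 = -22.04

-93.4300 - 22.0400i


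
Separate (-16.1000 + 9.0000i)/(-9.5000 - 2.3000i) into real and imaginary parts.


Multiply by conjugate: (-16.1000 + 9.0000i)(-9.5000 + 2.3000i) / ((-9.5)^2 + (-2.3)^2)
Numerator real = -16.1*(-9.5) + 9*(-2.3) = 132.25
Numerator imag = 9*(-9.5) - (-16.1)*(-2.3) = -122.53
Denominator = 95.54
Re(z) = 132.25/95.54 = 1.3842
Im(z) = -122.53/95.54 = -1.2825

Re(z) = 1.3842, Im(z) = -1.2825


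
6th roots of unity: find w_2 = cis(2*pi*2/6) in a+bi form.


Angle = 360*2/6 = 120°
a = cos(120°) = -0.5000
b = sin(120°) = 0.8660

-0.5000 + 0.8660i


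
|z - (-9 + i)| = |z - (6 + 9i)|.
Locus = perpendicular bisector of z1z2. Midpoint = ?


Equal distances means the locus is the perpendicular bisector of z1 and z2.
Midpoint = ((-9+6)/2, (1+9)/2) = (-1.5000, 5.0000)

Perpendicular bisector through (-1.5000, 5.0000)


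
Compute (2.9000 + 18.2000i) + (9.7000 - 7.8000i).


Real: 2.9 + 9.7 = 12.6
Imag: 18.2 - 7.8 = 10.4

12.6000 + 10.4000i


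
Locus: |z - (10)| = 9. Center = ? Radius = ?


|z - z0| = r is a circle with center z0 and radius r.
Center = (10, 0), radius = 9

Circle with center (10, 0) and radius 9


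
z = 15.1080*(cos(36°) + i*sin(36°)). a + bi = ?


a = 15.1080*cos(36°) = 15.1080*0.809017 = 12.2226
b = 15.1080*sin(36°) = 15.1080*0.58779 = 8.8803

12.2226 + 8.8803i


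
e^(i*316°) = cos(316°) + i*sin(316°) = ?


cos(316°) = 0.7193
sin(316°) = -0.6947

e^(i*316°) = 0.7193 - 0.6947i


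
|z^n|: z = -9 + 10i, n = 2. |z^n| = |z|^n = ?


|z| = sqrt(81+100) = sqrt(181) = 13.4536
|z^2| = |z|^2 = (sqrt(181))^2 = 181

|z^2| = 181


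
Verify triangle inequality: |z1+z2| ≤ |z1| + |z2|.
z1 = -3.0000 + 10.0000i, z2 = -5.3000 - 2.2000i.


|z1| = sqrt((-3)^2 + 10^2) = sqrt(109) = 10.4403
|z2| = sqrt((-5.3)^2 + (-2.2)^2) = sqrt(32.93) = 5.7385
z1+z2 = -8.3000 + 7.8000i
|z1+z2| = sqrt(129.73) = 11.3899
|z1|+|z2| = 10.4403 + 5.7385 = 16.1788

|z1+z2| = 11.3899 ≤ |z1|+|z2| = 16.1788 (verified)


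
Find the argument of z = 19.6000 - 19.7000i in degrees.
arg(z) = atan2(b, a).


Re = 19.6, Im = -19.7
arg = atan2(-19.7, 19.6) = -45.1458 degrees

arg(z) = -45.1458 degrees


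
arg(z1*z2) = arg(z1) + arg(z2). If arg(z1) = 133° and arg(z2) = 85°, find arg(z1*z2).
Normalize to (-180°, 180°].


arg(z1*z2) = 133° + 85° = 218°
Normalized to (-180°, 180°]: -142°

-142°


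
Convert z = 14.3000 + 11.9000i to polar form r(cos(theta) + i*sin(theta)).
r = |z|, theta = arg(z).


r = sqrt(204.49+141.61) = sqrt(346.1) = 18.6038
theta = atan2(11.9, 14.3) = 39.7661 degrees

r = 18.6038, theta = 39.7661 degrees


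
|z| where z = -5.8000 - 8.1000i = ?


|z| = sqrt((-5.8)^2 + (-8.1)^2) = sqrt(33.64 + 65.61) = sqrt(99.25) = 9.9624

|z| = 9.9624


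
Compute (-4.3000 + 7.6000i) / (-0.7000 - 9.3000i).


Conjugate of z2 = -0.7000 + 9.3000i
Numerator: (-4.3000 + 7.6000i)(-0.7000 + 9.3000i) = -67.6700 - 45.3100i
Denominator: (-0.7)^2 + (-9.3)^2 = 86.98
Result = (-67.6700 - 45.3100i)/86.98

-0.7780 - 0.5209i


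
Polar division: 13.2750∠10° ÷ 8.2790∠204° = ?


r = 13.2750 / 8.2790 = 1.6035
theta = 10° - 204° = -194° = 166° (mod 360)

1.6035 cis(166°)


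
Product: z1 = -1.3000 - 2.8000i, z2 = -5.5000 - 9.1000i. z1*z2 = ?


Real = -1.3*(-5.5) - (-2.8)*(-9.1) = 7.15 - 25.48 = -18.33
Imag = -1.3*(-9.1) - (5.5)*(-2.8) = 11.83 + 15.4 = 27.23

-18.3300 + 27.2300i


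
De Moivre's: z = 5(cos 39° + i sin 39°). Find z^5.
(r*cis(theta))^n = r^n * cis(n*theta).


r^5 = 5^5 = 3125
n*theta = 5*39° = 195° = 195° (mod 360)
a = 3125*cos(195°) = -3018.5182
b = 3125*sin(195°) = -808.8095

3125 cis(195°) = -3018.5182 - 808.8095i


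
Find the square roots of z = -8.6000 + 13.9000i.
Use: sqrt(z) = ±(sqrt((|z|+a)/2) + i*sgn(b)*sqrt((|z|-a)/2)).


|z| = sqrt(73.96+193.21) = 16.3453
sqrt((|z|+a)/2) = sqrt((16.3453+(-8.6))/2) = sqrt(3.8727) = 1.9679
sqrt((|z|-a)/2) = sqrt((16.3453-(-8.6))/2) = sqrt(12.4727) = 3.5317

±(1.9679 + 3.5317i) i.e. 1.9679 + 3.5317i and -1.9679 - 3.5317i


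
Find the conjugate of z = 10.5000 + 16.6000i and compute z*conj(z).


z_bar = 10.5000 - 16.6000i
z*z_bar = 10.5^2 + 16.6^2 = 110.25 + 275.56 = 385.81

z_bar = 10.5000 - 16.6000i, z*z_bar = 385.81


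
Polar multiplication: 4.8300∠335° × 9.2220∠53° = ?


r = 4.8300 * 9.2220 = 44.5423
theta = 335° + 53° = 388° = 28° (mod 360)

44.5423 cis(28°)


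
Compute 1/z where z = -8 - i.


|z|^2 = 64+1 = 65
1/z = (-8 + 1i)/65

1/z = -0.1231 + 0.0154i


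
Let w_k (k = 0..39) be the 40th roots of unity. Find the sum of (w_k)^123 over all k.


The roots are w_k = w^k with w = e^(2*pi*i/40), and (w^k)^123 = (w^123)^k.
So S = 1 + u + u^2 + ... + u^(39) with u = w^123.
123 = 3*40 + 3, so 123 is not a multiple of 40: u = (w^40)^3 * w^3 = w^3 ≠ 1 (w is a primitive 40th root), while u^40 = (w^40)^123 = 1.
Geometric series: S = (1 - u^40)/(1 - u) = (1 - 1)/(1 - u) = 0

S = 0


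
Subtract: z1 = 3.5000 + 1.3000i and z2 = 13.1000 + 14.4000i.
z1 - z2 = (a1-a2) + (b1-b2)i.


Real: 3.5 - 13.1 = -9.6
Imag: 1.3 - 14.4 = -13.1

-9.6000 - 13.1000i


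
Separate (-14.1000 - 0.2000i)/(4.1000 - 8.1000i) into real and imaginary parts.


Multiply by conjugate: (-14.1000 - 0.2000i)(4.1000 + 8.1000i) / (4.1^2 + (-8.1)^2)
Numerator real = -14.1*4.1 - (0.2)*(-8.1) = -56.19
Numerator imag = -0.2*4.1 - (-14.1)*(-8.1) = -115.03
Denominator = 82.42
Re(z) = -56.19/82.42 = -0.6818
Im(z) = -115.03/82.42 = -1.3957

Re(z) = -0.6818, Im(z) = -1.3957


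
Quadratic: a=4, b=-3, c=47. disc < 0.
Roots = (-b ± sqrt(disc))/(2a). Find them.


disc = (-3)^2 - 4*4*47 = 9 - 752 = -743
sqrt(|disc|) = sqrt(743) = 27.2580
Real part = 3/(2*4) = 0.3750
Imag part = 27.2580/(2*4) = 3.4073

0.3750 ± 3.4073i


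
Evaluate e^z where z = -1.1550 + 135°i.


e^-1.1550 = 0.3151
cos(135°) = -0.7071
sin(135°) = 0.7071
Real = 0.3151*(-0.7071) = -0.2228
Imag = 0.3151*0.7071 = 0.2228

-0.2228 + 0.2228i


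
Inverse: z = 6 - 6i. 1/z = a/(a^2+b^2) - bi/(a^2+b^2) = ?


|z|^2 = 36+36 = 72
1/z = (6 + 6i)/72

1/z = 0.0833 + 0.0833i


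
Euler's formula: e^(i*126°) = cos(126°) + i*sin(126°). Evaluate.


cos(126°) = -0.5878
sin(126°) = 0.8090

e^(i*126°) = -0.5878 + 0.8090i


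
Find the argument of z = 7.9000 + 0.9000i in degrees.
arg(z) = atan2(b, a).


Re = 7.9, Im = 0.9
arg = atan2(0.9, 7.9) = 6.4993 degrees

arg(z) = 6.4993 degrees


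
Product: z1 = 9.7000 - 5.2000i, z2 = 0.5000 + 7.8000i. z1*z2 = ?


Real = 9.7*0.5 - (-5.2)*7.8 = 4.85 - (-40.56) = 45.41
Imag = 9.7*7.8 + 0.5*(-5.2) = 75.66 - (2.6) = 73.06

45.4100 + 73.0600i


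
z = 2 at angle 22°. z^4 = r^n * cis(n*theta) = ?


r^4 = 2^4 = 16
n*theta = 4*22° = 88° = 88° (mod 360)
a = 16*cos(88°) = 0.5584
b = 16*sin(88°) = 15.9903

16 cis(88°) = 0.5584 + 15.9903i


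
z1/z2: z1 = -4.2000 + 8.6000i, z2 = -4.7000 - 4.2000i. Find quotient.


Conjugate of z2 = -4.7000 + 4.2000i
Numerator: (-4.2000 + 8.6000i)(-4.7000 + 4.2000i) = -16.3800 - 58.0600i
Denominator: (-4.7)^2 + (-4.2)^2 = 39.73
Result = (-16.3800 - 58.0600i)/39.73

-0.4123 - 1.4614i


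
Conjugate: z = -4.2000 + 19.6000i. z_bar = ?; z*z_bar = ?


z_bar = -4.2000 - 19.6000i
z*z_bar = (-4.2)^2 + 19.6^2 = 17.64 + 384.16 = 401.8

z_bar = -4.2000 - 19.6000i, z*z_bar = 401.8


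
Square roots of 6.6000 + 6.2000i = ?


|z| = sqrt(43.56+38.44) = 9.0554
sqrt((|z|+a)/2) = sqrt((9.0554+6.6)/2) = sqrt(7.8277) = 2.7978
sqrt((|z|-a)/2) = sqrt((9.0554-6.6)/2) = sqrt(1.2277) = 1.1080

±(2.7978 + 1.1080i) i.e. 2.7978 + 1.1080i and -2.7978 - 1.1080i


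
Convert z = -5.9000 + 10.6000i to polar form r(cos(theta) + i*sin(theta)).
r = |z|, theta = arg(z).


r = sqrt(34.81+112.36) = sqrt(147.17) = 12.1314
theta = atan2(10.6, -5.9) = 119.1005 degrees

r = 12.1314, theta = 119.1005 degrees


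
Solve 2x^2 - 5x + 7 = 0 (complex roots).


disc = (-5)^2 - 4*2*7 = 25 - 56 = -31
sqrt(|disc|) = sqrt(31) = 5.5678
Real part = 5/(2*2) = 1.2500
Imag part = 5.5678/(2*2) = 1.3919

1.2500 ± 1.3919i


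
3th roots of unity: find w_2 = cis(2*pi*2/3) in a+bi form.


Angle = 360*2/3 = 240°
a = cos(240°) = -0.5000
b = sin(240°) = -0.8660

-0.5000 - 0.8660i


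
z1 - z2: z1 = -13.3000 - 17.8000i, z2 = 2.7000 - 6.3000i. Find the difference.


Real: -13.3 - 2.7 = -16
Imag: -17.8 + 6.3 = -11.5

-16.0000 - 11.5000i


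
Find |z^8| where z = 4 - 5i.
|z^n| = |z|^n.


|z| = sqrt(16+25) = sqrt(41) = 6.4031
|z^8| = |z|^8 = (sqrt(41))^8 = 41^4 = 2825761

|z^8| = 2825761


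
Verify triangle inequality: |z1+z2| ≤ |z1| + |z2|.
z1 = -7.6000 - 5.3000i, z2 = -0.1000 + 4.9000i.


|z1| = sqrt((-7.6)^2 + (-5.3)^2) = sqrt(85.85) = 9.2655
|z2| = sqrt((-0.1)^2 + 4.9^2) = sqrt(24.02) = 4.9010
z1+z2 = -7.7000 - 0.4000i
|z1+z2| = sqrt(59.45) = 7.7104
|z1|+|z2| = 9.2655 + 4.9010 = 14.1665

|z1+z2| = 7.7104 ≤ |z1|+|z2| = 14.1665 (verified)


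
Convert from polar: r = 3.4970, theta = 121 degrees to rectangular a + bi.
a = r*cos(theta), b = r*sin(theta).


a = 3.4970*cos(121°) = 3.4970*(-0.51504) = -1.8011
b = 3.4970*sin(121°) = 3.4970*0.85717 = 2.9975

-1.8011 + 2.9975i


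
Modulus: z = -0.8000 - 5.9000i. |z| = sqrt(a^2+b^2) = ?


|z| = sqrt((-0.8)^2 + (-5.9)^2) = sqrt(0.64 + 34.81) = sqrt(35.45) = 5.9540

|z| = 5.9540


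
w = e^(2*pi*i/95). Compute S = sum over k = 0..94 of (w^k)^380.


The roots are w_k = w^k with w = e^(2*pi*i/95), and (w^k)^380 = (w^380)^k.
So S = 1 + u + u^2 + ... + u^(94) with u = w^380.
380 = 4*95 + 0, so 380 is a multiple of 95 and u = (w^95)^4 = 1.
Every one of the 95 terms equals 1: S = 95

S = 95


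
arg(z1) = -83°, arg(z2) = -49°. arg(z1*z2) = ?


arg(z1*z2) = -83° - 49° = -132°
Normalized to (-180°, 180°]: -132°

-132°


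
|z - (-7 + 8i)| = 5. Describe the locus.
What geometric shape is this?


|z - z0| = r is a circle with center z0 and radius r.
Center = (-7, 8), radius = 5

Circle with center (-7, 8) and radius 5


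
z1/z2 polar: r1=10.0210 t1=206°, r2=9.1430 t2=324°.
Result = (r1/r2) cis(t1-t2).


r = 10.0210 / 9.1430 = 1.0960
theta = 206° - 324° = -118° = 242° (mod 360)

1.0960 cis(242°)


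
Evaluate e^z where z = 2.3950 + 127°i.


e^2.3950 = 10.9682
cos(127°) = -0.601815
sin(127°) = 0.79864
Real = 10.9682*(-0.601815) = -6.6008
Imag = 10.9682*0.79864 = 8.7596

-6.6008 + 8.7596i


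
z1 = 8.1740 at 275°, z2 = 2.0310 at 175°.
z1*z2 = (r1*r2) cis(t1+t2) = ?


r = 8.1740 * 2.0310 = 16.6014
theta = 275° + 175° = 450° = 90° (mod 360)

16.6014 cis(90°)


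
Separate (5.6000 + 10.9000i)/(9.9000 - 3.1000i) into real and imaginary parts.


Multiply by conjugate: (5.6000 + 10.9000i)(9.9000 + 3.1000i) / (9.9^2 + (-3.1)^2)
Numerator real = 5.6*9.9 + 10.9*(-3.1) = 21.65
Numerator imag = 10.9*9.9 - 5.6*(-3.1) = 125.27
Denominator = 107.62
Re(z) = 21.65/107.62 = 0.2012
Im(z) = 125.27/107.62 = 1.1640

Re(z) = 0.2012, Im(z) = 1.1640


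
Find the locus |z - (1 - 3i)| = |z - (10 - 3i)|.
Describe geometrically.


Equal distances means the locus is the perpendicular bisector of z1 and z2.
Midpoint = ((1+10)/2, (-3+(-3))/2) = (5.5000, -3.0000)

Perpendicular bisector through (5.5000, -3.0000)


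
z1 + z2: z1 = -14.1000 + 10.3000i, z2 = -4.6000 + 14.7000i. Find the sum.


Real: -14.1 - 4.6 = -18.7
Imag: 10.3 + 14.7 = 25

-18.7000 + 25.0000i


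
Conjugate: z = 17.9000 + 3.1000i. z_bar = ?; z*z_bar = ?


z_bar = 17.9000 - 3.1000i
z*z_bar = 17.9^2 + 3.1^2 = 320.41 + 9.61 = 330.02

z_bar = 17.9000 - 3.1000i, z*z_bar = 330.02


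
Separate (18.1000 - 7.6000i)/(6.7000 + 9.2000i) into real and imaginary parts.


Multiply by conjugate: (18.1000 - 7.6000i)(6.7000 - 9.2000i) / (6.7^2 + 9.2^2)
Numerator real = 18.1*6.7 - (7.6)*9.2 = 51.35
Numerator imag = -7.6*6.7 - 18.1*9.2 = -217.44
Denominator = 129.53
Re(z) = 51.35/129.53 = 0.3964
Im(z) = -217.44/129.53 = -1.6787

Re(z) = 0.3964, Im(z) = -1.6787


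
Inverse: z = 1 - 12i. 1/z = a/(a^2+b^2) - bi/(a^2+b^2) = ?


|z|^2 = 1+144 = 145
1/z = (1 + 12i)/145

1/z = 0.0069 + 0.0828i


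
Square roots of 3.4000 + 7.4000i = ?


|z| = sqrt(11.56+54.76) = 8.1437
sqrt((|z|+a)/2) = sqrt((8.1437+3.4)/2) = sqrt(5.7719) = 2.4025
sqrt((|z|-a)/2) = sqrt((8.1437-3.4)/2) = sqrt(2.3719) = 1.5401

±(2.4025 + 1.5401i) i.e. 2.4025 + 1.5401i and -2.4025 - 1.5401i


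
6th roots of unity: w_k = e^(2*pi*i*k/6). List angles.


The 6th roots of unity are cis(360k/6°) for k=0..5
Angle step = 360/6 = 60°
Primitive root: cis(60°)
Primitive root = 0.5000 + 0.8660i

6 roots at angles: 0°, 60°, 120°, 180°, 240°, 300°


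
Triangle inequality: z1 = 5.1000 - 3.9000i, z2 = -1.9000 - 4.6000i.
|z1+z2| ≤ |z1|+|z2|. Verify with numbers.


|z1| = sqrt(5.1^2 + (-3.9)^2) = sqrt(41.22) = 6.4203
|z2| = sqrt((-1.9)^2 + (-4.6)^2) = sqrt(24.77) = 4.9769
z1+z2 = 3.2000 - 8.5000i
|z1+z2| = sqrt(82.49) = 9.0824
|z1|+|z2| = 6.4203 + 4.9769 = 11.3972

|z1+z2| = 9.0824 ≤ |z1|+|z2| = 11.3972 (verified)


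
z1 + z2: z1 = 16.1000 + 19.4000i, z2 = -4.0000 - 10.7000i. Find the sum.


Real: 16.1 - 4 = 12.1
Imag: 19.4 - 10.7 = 8.7

12.1000 + 8.7000i


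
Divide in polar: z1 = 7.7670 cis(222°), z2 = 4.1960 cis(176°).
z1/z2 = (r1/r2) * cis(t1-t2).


r = 7.7670 / 4.1960 = 1.8510
theta = 222° - 176° = 46° = 46° (mod 360)

1.8510 cis(46°)


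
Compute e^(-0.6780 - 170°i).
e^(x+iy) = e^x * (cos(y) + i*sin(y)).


e^-0.6780 = 0.5076
cos(-170°) = -0.9848
sin(-170°) = -0.1736
Real = 0.5076*(-0.9848) = -0.4999
Imag = 0.5076*(-0.1736) = -0.0881

-0.4999 - 0.0881i


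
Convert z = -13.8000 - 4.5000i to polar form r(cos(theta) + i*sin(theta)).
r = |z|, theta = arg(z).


r = sqrt(190.44+20.25) = sqrt(210.69) = 14.5152
theta = atan2(-4.5, -13.8) = -161.9395 degrees

r = 14.5152, theta = -161.9395 degrees


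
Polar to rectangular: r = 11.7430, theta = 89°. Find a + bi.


a = 11.7430*cos(89°) = 11.7430*0.01745 = 0.2049
b = 11.7430*sin(89°) = 11.7430*0.99985 = 11.7412

0.2049 + 11.7412i


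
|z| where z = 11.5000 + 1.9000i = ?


|z| = sqrt(11.5^2 + 1.9^2) = sqrt(132.25 + 3.61) = sqrt(135.86) = 11.6559

|z| = 11.6559


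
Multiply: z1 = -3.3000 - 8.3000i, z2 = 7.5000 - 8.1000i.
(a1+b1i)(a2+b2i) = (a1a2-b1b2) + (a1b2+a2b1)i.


Real = -3.3*7.5 - (-8.3)*(-8.1) = -24.75 - 67.23 = -91.98
Imag = -3.3*(-8.1) + 7.5*(-8.3) = 26.73 - (62.25) = -35.52

-91.9800 - 35.5200i


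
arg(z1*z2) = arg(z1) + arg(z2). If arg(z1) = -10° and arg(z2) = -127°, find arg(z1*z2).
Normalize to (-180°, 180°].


arg(z1*z2) = -10° - 127° = -137°
Normalized to (-180°, 180°]: -137°

-137°


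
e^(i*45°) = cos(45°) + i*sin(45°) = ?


cos(45°) = 0.7071
sin(45°) = 0.7071

e^(i*45°) = 0.7071 + 0.7071i


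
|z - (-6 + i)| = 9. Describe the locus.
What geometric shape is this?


|z - z0| = r is a circle with center z0 and radius r.
Center = (-6, 1), radius = 9

Circle with center (-6, 1) and radius 9


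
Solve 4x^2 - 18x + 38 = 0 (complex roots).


disc = (-18)^2 - 4*4*38 = 324 - 608 = -284
sqrt(|disc|) = sqrt(284) = 16.8523
Real part = 18/(2*4) = 2.2500
Imag part = 16.8523/(2*4) = 2.1065

2.2500 ± 2.1065i


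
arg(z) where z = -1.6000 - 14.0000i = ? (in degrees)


Re = -1.6, Im = -14
arg = atan2(-14, -1.6) = -96.5198 degrees

arg(z) = -96.5198 degrees


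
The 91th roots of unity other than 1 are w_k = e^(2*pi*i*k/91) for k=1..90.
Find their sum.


With w = e^(2*pi*i/91), all 91 of the 91th roots of unity w^0 = 1, w, ..., w^(90) sum to 0: 1 + w + ... + w^(90) = (1 - w^91)/(1 - w) = 0 since w^91 = 1, w ≠ 1.
Removing the root 1: w + w^2 + ... + w^(90) = 0 - 1 = -1

Sum = -1


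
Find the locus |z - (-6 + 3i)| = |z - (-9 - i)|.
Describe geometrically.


Equal distances means the locus is the perpendicular bisector of z1 and z2.
Midpoint = ((-6+(-9))/2, (3+(-1))/2) = (-7.5000, 1.0000)

Perpendicular bisector through (-7.5000, 1.0000)


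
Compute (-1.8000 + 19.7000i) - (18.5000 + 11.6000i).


Real: -1.8 - 18.5 = -20.3
Imag: 19.7 - 11.6 = 8.1

-20.3000 + 8.1000i


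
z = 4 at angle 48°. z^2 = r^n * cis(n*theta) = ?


r^2 = 4^2 = 16
n*theta = 2*48° = 96° = 96° (mod 360)
a = 16*cos(96°) = -1.6725
b = 16*sin(96°) = 15.9124

16 cis(96°) = -1.6725 + 15.9124i


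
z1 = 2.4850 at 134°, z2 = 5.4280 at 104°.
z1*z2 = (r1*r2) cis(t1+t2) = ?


r = 2.4850 * 5.4280 = 13.4886
theta = 134° + 104° = 238° = 238° (mod 360)

13.4886 cis(238°)


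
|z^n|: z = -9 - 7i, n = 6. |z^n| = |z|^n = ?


|z| = sqrt(81+49) = sqrt(130) = 11.4018
|z^6| = |z|^6 = (sqrt(130))^6 = 130^3 = 2197000

|z^6| = 2197000


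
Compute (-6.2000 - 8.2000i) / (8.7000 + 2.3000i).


Conjugate of z2 = 8.7000 - 2.3000i
Numerator: (-6.2000 - 8.2000i)(8.7000 - 2.3000i) = -72.8000 - 57.0800i
Denominator: 8.7^2 + 2.3^2 = 80.98
Result = (-72.8000 - 57.0800i)/80.98

-0.8990 - 0.7049i


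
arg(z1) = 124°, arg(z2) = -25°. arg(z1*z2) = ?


arg(z1*z2) = 124° - 25° = 99°
Normalized to (-180°, 180°]: 99°

99°


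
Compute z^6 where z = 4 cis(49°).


r^6 = 4^6 = 4096
n*theta = 6*49° = 294° = 294° (mod 360)
a = 4096*cos(294°) = 1665.9933
b = 4096*sin(294°) = -3741.8822

4096 cis(294°) = 1665.9933 - 3741.8822i


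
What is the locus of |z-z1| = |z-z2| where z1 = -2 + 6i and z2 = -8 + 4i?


Equal distances means the locus is the perpendicular bisector of z1 and z2.
Midpoint = ((-2+(-8))/2, (6+4)/2) = (-5.0000, 5.0000)

Perpendicular bisector through (-5.0000, 5.0000)


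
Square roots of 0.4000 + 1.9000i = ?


|z| = sqrt(0.16+3.61) = 1.9416
sqrt((|z|+a)/2) = sqrt((1.9416+0.4)/2) = sqrt(1.1708) = 1.0820
sqrt((|z|-a)/2) = sqrt((1.9416-0.4)/2) = sqrt(0.7708) = 0.8780

±(1.0820 + 0.8780i) i.e. 1.0820 + 0.8780i and -1.0820 - 0.8780i


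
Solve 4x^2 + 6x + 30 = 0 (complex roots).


disc = 6^2 - 4*4*30 = 36 - 480 = -444
sqrt(|disc|) = sqrt(444) = 21.0713
Real part = -6/(2*4) = -0.7500
Imag part = 21.0713/(2*4) = 2.6339

-0.7500 ± 2.6339i


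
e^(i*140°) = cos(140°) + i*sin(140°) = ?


cos(140°) = -0.7660
sin(140°) = 0.6428

e^(i*140°) = -0.7660 + 0.6428i


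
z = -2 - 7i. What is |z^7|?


|z| = sqrt(4+49) = sqrt(53) = 7.2801
|z^7| = |z|^7 = (sqrt(53))^7 = 53^3 * sqrt(53) = 148877*sqrt(53)

|z^7| = 148877*sqrt(53) ≈ 1083840.9200


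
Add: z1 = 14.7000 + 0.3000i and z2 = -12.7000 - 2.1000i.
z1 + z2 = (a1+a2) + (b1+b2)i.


Real: 14.7 - 12.7 = 2
Imag: 0.3 - 2.1 = -1.8

2.0000 - 1.8000i


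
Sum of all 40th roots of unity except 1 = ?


With w = e^(2*pi*i/40), all 40 of the 40th roots of unity w^0 = 1, w, ..., w^(39) sum to 0: 1 + w + ... + w^(39) = (1 - w^40)/(1 - w) = 0 since w^40 = 1, w ≠ 1.
Removing the root 1: w + w^2 + ... + w^(39) = 0 - 1 = -1

Sum = -1


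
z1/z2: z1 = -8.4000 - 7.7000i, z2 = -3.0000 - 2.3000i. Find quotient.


Conjugate of z2 = -3.0000 + 2.3000i
Numerator: (-8.4000 - 7.7000i)(-3.0000 + 2.3000i) = 42.9100 + 3.7800i
Denominator: (-3)^2 + (-2.3)^2 = 14.29
Result = (42.9100 + 3.7800i)/14.29

3.0028 + 0.2645i


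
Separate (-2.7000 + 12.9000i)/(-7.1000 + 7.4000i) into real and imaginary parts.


Multiply by conjugate: (-2.7000 + 12.9000i)(-7.1000 - 7.4000i) / ((-7.1)^2 + 7.4^2)
Numerator real = -2.7*(-7.1) + 12.9*7.4 = 114.63
Numerator imag = 12.9*(-7.1) - (-2.7)*7.4 = -71.61
Denominator = 105.17
Re(z) = 114.63/105.17 = 1.0899
Im(z) = -71.61/105.17 = -0.6809

Re(z) = 1.0899, Im(z) = -0.6809


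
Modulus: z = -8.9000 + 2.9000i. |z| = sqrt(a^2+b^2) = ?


|z| = sqrt((-8.9)^2 + 2.9^2) = sqrt(79.21 + 8.41) = sqrt(87.62) = 9.3606

|z| = 9.3606


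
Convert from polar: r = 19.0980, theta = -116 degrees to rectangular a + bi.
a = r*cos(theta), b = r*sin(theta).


a = 19.0980*cos(-116°) = 19.0980*(-0.43837) = -8.3720
b = 19.0980*sin(-116°) = 19.0980*(-0.898794) = -17.1652

-8.3720 - 17.1652i


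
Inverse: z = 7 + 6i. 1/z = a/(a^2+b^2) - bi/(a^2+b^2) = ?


|z|^2 = 49+36 = 85
1/z = (7 - 6i)/85

1/z = 0.0824 - 0.0706i


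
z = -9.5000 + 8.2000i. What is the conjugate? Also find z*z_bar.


z_bar = -9.5000 - 8.2000i
z*z_bar = (-9.5)^2 + 8.2^2 = 90.25 + 67.24 = 157.49

z_bar = -9.5000 - 8.2000i, z*z_bar = 157.49


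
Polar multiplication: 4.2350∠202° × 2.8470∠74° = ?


r = 4.2350 * 2.8470 = 12.0570
theta = 202° + 74° = 276° = 276° (mod 360)

12.0570 cis(276°)


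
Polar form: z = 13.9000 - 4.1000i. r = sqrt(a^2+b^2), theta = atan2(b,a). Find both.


r = sqrt(193.21+16.81) = sqrt(210.02) = 14.4921
theta = atan2(-4.1, 13.9) = -16.4342 degrees

r = 14.4921, theta = -16.4342 degrees


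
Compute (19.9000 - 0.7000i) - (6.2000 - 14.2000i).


Real: 19.9 - 6.2 = 13.7
Imag: -0.7 + 14.2 = 13.5

13.7000 + 13.5000i


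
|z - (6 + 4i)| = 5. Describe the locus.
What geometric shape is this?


|z - z0| = r is a circle with center z0 and radius r.
Center = (6, 4), radius = 5

Circle with center (6, 4) and radius 5


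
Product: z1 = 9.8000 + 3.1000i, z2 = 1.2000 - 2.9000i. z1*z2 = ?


Real = 9.8*1.2 - 3.1*(-2.9) = 11.76 - (-8.99) = 20.75
Imag = 9.8*(-2.9) + 1.2*3.1 = -28.42 + 3.72 = -24.7

20.7500 - 24.7000i


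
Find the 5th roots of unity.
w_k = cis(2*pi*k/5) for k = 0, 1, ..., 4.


The 5th roots of unity are cis(360k/5°) for k=0..4
Angle step = 360/5 = 72°
Primitive root: cis(72°)
Primitive root = 0.3090 + 0.9511i

5 roots at angles: 0°, 72°, 144°, 216°, 288°


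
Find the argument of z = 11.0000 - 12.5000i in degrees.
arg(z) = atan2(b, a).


Re = 11, Im = -12.5
arg = atan2(-12.5, 11) = -48.6522 degrees

arg(z) = -48.6522 degrees


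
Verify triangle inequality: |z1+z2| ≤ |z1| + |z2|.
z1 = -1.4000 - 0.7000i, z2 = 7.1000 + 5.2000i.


|z1| = sqrt((-1.4)^2 + (-0.7)^2) = sqrt(2.45) = 1.5652
|z2| = sqrt(7.1^2 + 5.2^2) = sqrt(77.45) = 8.8006
z1+z2 = 5.7000 + 4.5000i
|z1+z2| = sqrt(52.74) = 7.2622
|z1|+|z2| = 1.5652 + 8.8006 = 10.3658

|z1+z2| = 7.2622 ≤ |z1|+|z2| = 10.3658 (verified)


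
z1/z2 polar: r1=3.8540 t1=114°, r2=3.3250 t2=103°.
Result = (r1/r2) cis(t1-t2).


r = 3.8540 / 3.3250 = 1.1591
theta = 114° - 103° = 11° = 11° (mod 360)

1.1591 cis(11°)


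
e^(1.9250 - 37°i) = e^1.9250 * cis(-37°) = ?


e^1.9250 = 6.8551
cos(-37°) = 0.79864
sin(-37°) = -0.60182
Real = 6.8551*0.79864 = 5.4748
Imag = 6.8551*(-0.60182) = -4.1255

5.4748 - 4.1255i


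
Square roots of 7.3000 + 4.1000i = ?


|z| = sqrt(53.29+16.81) = 8.3726
sqrt((|z|+a)/2) = sqrt((8.3726+7.3)/2) = sqrt(7.8363) = 2.7993
sqrt((|z|-a)/2) = sqrt((8.3726-7.3)/2) = sqrt(0.5363) = 0.7323

±(2.7993 + 0.7323i) i.e. 2.7993 + 0.7323i and -2.7993 - 0.7323i


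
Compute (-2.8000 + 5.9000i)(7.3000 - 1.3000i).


Real = -2.8*7.3 - 5.9*(-1.3) = -20.44 - (-7.67) = -12.77
Imag = -2.8*(-1.3) + 7.3*5.9 = 3.64 + 43.07 = 46.71

-12.7700 + 46.7100i


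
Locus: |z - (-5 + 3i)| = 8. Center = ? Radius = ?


|z - z0| = r is a circle with center z0 and radius r.
Center = (-5, 3), radius = 8

Circle with center (-5, 3) and radius 8


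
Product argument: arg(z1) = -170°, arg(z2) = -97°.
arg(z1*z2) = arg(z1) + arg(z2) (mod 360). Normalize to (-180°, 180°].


arg(z1*z2) = -170° - 97° = -267°
Normalized to (-180°, 180°]: 93°

93°


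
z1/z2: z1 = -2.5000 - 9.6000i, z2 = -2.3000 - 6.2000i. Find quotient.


Conjugate of z2 = -2.3000 + 6.2000i
Numerator: (-2.5000 - 9.6000i)(-2.3000 + 6.2000i) = 65.2700 + 6.5800i
Denominator: (-2.3)^2 + (-6.2)^2 = 43.73
Result = (65.2700 + 6.5800i)/43.73

1.4926 + 0.1505i


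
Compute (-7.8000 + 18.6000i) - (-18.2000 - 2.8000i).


Real: -7.8 + 18.2 = 10.4
Imag: 18.6 + 2.8 = 21.4

10.4000 + 21.4000i


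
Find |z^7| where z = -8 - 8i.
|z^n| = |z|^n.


|z| = sqrt(64+64) = sqrt(128) = 11.3137
|z^7| = |z|^7 = (sqrt(128))^7 = 128^3 * sqrt(128) = 2097152*sqrt(128)

|z^7| = 2097152*sqrt(128) ≈ 23726566.4061


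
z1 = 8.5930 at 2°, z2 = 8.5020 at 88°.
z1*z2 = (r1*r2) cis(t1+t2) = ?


r = 8.5930 * 8.5020 = 73.0577
theta = 2° + 88° = 90° = 90° (mod 360)

73.0577 cis(90°)


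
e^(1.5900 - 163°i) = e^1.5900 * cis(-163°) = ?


e^1.5900 = 4.90375
cos(-163°) = -0.9563
sin(-163°) = -0.29237
Real = 4.90375*(-0.9563) = -4.6895
Imag = 4.90375*(-0.29237) = -1.4337

-4.6895 - 1.4337i


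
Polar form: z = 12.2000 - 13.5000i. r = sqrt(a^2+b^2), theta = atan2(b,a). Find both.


r = sqrt(148.84+182.25) = sqrt(331.09) = 18.1959
theta = atan2(-13.5, 12.2) = -47.8958 degrees

r = 18.1959, theta = -47.8958 degrees


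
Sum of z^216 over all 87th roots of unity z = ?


The roots are w_k = w^k with w = e^(2*pi*i/87), and (w^k)^216 = (w^216)^k.
So S = 1 + u + u^2 + ... + u^(86) with u = w^216.
216 = 2*87 + 42, so 216 is not a multiple of 87: u = (w^87)^2 * w^42 = w^42 ≠ 1 (w is a primitive 87th root), while u^87 = (w^87)^216 = 1.
Geometric series: S = (1 - u^87)/(1 - u) = (1 - 1)/(1 - u) = 0

S = 0


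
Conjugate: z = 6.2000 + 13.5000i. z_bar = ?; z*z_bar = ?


z_bar = 6.2000 - 13.5000i
z*z_bar = 6.2^2 + 13.5^2 = 38.44 + 182.25 = 220.69

z_bar = 6.2000 - 13.5000i, z*z_bar = 220.69


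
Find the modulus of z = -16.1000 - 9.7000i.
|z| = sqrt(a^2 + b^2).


|z| = sqrt((-16.1)^2 + (-9.7)^2) = sqrt(259.21 + 94.09) = sqrt(353.3) = 18.7963

|z| = 18.7963


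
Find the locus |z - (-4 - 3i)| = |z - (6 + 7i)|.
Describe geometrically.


Equal distances means the locus is the perpendicular bisector of z1 and z2.
Midpoint = ((-4+6)/2, (-3+7)/2) = (1.0000, 2.0000)

Perpendicular bisector through (1.0000, 2.0000)


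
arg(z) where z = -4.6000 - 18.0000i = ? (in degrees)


Re = -4.6, Im = -18
arg = atan2(-18, -4.6) = -104.3354 degrees

arg(z) = -104.3354 degrees


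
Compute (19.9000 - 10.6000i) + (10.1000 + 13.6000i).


Real: 19.9 + 10.1 = 30
Imag: -10.6 + 13.6 = 3

30.0000 + 3.0000i


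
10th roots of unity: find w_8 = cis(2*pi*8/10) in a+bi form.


Angle = 360*8/10 = 288°
a = cos(288°) = 0.3090
b = sin(288°) = -0.9511

0.3090 - 0.9511i


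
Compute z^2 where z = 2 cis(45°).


r^2 = 2^2 = 4
n*theta = 2*45° = 90° = 90° (mod 360)
a = 4*cos(90°) = 0
b = 4*sin(90°) = 4.0000

4 cis(90°) = 0 + 4.0000i


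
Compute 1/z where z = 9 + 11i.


|z|^2 = 81+121 = 202
1/z = (9 - 11i)/202

1/z = 0.0446 - 0.0545i


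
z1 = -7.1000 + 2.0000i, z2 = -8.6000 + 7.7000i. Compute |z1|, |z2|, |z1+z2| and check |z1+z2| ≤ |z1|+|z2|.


|z1| = sqrt((-7.1)^2 + 2^2) = sqrt(54.41) = 7.3763
|z2| = sqrt((-8.6)^2 + 7.7^2) = sqrt(133.25) = 11.5434
z1+z2 = -15.7000 + 9.7000i
|z1+z2| = sqrt(340.58) = 18.4548
|z1|+|z2| = 7.3763 + 11.5434 = 18.9197

|z1+z2| = 18.4548 ≤ |z1|+|z2| = 18.9197 (verified)


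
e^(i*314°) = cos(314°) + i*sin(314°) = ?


cos(314°) = 0.6947
sin(314°) = -0.7193

e^(i*314°) = 0.6947 - 0.7193i


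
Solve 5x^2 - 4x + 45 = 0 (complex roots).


disc = (-4)^2 - 4*5*45 = 16 - 900 = -884
sqrt(|disc|) = sqrt(884) = 29.7321
Real part = 4/(2*5) = 0.4000
Imag part = 29.7321/(2*5) = 2.9732

0.4000 ± 2.9732i


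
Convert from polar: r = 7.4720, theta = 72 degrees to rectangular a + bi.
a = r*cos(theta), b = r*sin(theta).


a = 7.4720*cos(72°) = 7.4720*0.30902 = 2.3090
b = 7.4720*sin(72°) = 7.4720*0.95106 = 7.1063

2.3090 + 7.1063i


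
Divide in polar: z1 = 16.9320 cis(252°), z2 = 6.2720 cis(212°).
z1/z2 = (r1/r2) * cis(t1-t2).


r = 16.9320 / 6.2720 = 2.6996
theta = 252° - 212° = 40° = 40° (mod 360)

2.6996 cis(40°)


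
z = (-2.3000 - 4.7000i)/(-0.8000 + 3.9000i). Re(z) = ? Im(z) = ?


Multiply by conjugate: (-2.3000 - 4.7000i)(-0.8000 - 3.9000i) / ((-0.8)^2 + 3.9^2)
Numerator real = -2.3*(-0.8) - (4.7)*3.9 = -16.49
Numerator imag = -4.7*(-0.8) - (-2.3)*3.9 = 12.73
Denominator = 15.85
Re(z) = -16.49/15.85 = -1.0404
Im(z) = 12.73/15.85 = 0.8032

Re(z) = -1.0404, Im(z) = 0.8032


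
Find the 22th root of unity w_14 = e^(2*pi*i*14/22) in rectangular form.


Angle = 360*14/22 = 229.0909°
a = cos(229.0909°) = -0.6549
b = sin(229.0909°) = -0.7557

-0.6549 - 0.7557i
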